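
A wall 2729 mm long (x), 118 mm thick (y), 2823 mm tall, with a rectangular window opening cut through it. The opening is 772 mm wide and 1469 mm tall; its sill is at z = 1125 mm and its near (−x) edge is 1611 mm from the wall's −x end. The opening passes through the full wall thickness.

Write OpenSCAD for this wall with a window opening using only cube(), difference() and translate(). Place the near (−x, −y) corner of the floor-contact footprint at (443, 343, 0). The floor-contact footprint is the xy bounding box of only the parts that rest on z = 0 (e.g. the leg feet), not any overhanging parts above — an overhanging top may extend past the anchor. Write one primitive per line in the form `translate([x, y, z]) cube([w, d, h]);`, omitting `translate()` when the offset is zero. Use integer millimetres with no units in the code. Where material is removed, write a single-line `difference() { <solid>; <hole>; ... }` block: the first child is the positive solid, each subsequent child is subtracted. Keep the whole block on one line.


difference() { translate([443, 343, 0]) cube([2729, 118, 2823]); translate([2054, 343, 1125]) cube([772, 118, 1469]); }


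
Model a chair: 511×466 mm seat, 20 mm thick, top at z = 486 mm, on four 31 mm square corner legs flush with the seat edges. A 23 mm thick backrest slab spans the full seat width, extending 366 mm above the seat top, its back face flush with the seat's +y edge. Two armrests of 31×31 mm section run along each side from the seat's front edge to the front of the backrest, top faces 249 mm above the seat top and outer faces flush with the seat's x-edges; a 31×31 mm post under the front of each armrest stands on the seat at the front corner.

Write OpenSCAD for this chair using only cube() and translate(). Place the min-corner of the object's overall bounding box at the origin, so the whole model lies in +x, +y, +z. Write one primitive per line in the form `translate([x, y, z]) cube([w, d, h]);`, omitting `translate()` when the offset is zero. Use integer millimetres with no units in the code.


// leg_h = 486 - 20 = 466
// arm post h = 249 - 31 = 218
translate([0, 0, 466]) cube([511, 466, 20]);
cube([31, 31, 466]);
translate([480, 0, 0]) cube([31, 31, 466]);
translate([0, 435, 0]) cube([31, 31, 466]);
translate([480, 435, 0]) cube([31, 31, 466]);
translate([0, 443, 486]) cube([511, 23, 366]);
translate([0, 0, 704]) cube([31, 443, 31]);
translate([480, 0, 704]) cube([31, 443, 31]);
translate([0, 0, 486]) cube([31, 31, 218]);
translate([480, 0, 486]) cube([31, 31, 218]);


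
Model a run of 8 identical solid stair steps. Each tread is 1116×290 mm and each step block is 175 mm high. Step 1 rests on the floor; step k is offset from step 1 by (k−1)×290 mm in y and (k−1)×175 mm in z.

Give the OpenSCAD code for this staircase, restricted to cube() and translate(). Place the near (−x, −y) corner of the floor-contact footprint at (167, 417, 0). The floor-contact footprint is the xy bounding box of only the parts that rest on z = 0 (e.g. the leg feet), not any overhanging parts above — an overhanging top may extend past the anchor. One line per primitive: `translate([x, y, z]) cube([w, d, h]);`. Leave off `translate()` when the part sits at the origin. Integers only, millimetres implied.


translate([167, 417, 0]) cube([1116, 290, 175]);
translate([167, 707, 175]) cube([1116, 290, 175]);
translate([167, 997, 350]) cube([1116, 290, 175]);
translate([167, 1287, 525]) cube([1116, 290, 175]);
translate([167, 1577, 700]) cube([1116, 290, 175]);
translate([167, 1867, 875]) cube([1116, 290, 175]);
translate([167, 2157, 1050]) cube([1116, 290, 175]);
translate([167, 2447, 1225]) cube([1116, 290, 175]);


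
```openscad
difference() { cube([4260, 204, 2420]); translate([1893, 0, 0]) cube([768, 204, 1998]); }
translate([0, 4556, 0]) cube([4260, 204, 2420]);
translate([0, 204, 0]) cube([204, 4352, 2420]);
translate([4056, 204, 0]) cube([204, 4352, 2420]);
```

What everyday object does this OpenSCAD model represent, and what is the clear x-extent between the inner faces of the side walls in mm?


A single room. The interior width is 3852 mm.

Four walls enclosing a rectangle with a door in the front wall — a room. Outside width 4260 minus two 204 mm walls gives 3852 mm.


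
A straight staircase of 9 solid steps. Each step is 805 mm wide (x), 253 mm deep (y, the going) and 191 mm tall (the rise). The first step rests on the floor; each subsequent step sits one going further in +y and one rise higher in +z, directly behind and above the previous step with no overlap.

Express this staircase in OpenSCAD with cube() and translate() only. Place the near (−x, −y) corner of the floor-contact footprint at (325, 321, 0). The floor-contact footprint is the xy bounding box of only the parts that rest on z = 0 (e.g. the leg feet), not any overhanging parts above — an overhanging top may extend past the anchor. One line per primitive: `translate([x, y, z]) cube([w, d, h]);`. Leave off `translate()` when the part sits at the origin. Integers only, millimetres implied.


translate([325, 321, 0]) cube([805, 253, 191]);
translate([325, 574, 191]) cube([805, 253, 191]);
translate([325, 827, 382]) cube([805, 253, 191]);
translate([325, 1080, 573]) cube([805, 253, 191]);
translate([325, 1333, 764]) cube([805, 253, 191]);
translate([325, 1586, 955]) cube([805, 253, 191]);
translate([325, 1839, 1146]) cube([805, 253, 191]);
translate([325, 2092, 1337]) cube([805, 253, 191]);
translate([325, 2345, 1528]) cube([805, 253, 191]);


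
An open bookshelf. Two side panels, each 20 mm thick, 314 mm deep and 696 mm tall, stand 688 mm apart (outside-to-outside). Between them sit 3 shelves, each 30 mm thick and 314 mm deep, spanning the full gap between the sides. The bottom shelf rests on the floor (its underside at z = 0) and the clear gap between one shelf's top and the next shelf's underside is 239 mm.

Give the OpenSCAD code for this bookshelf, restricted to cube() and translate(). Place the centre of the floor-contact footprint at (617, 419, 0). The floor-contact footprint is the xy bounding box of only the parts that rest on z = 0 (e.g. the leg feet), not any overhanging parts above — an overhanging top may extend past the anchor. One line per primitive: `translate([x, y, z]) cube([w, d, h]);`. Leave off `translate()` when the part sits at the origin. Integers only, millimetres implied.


translate([273, 262, 0]) cube([20, 314, 696]);
translate([941, 262, 0]) cube([20, 314, 696]);
translate([293, 262, 0]) cube([648, 314, 30]);
translate([293, 262, 269]) cube([648, 314, 30]);
translate([293, 262, 538]) cube([648, 314, 30]);


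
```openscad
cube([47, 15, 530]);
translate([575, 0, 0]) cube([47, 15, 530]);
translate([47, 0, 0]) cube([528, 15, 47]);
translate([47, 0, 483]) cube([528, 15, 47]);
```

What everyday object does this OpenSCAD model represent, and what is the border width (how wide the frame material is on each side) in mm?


A picture frame. The border width is 47 mm.

Four thin pieces enclosing a rectangular opening — a picture frame. The two full-height stiles are 530 mm tall; the top rail sits at z = 483 and is 47 mm tall, so the border above the opening is 530 − 483 = 47 mm, matching the stile x-width.


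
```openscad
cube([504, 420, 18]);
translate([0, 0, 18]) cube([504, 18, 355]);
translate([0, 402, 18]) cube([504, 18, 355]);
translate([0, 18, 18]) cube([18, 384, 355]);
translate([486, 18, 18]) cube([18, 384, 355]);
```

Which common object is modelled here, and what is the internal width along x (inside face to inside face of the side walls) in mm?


An open box. The internal width is 468 mm.

A 504×420 base slab with four walls standing on it — an open box. The base is 504 mm wide and the walls are 18 mm thick, so the internal width is 504 − 2 × 18 = 468 mm.


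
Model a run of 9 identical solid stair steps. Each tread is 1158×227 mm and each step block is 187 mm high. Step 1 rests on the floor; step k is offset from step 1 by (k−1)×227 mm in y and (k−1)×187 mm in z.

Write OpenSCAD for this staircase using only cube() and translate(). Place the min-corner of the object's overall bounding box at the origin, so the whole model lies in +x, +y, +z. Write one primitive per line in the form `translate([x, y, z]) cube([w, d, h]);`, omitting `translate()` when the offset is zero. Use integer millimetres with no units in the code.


cube([1158, 227, 187]);
translate([0, 227, 187]) cube([1158, 227, 187]);
translate([0, 454, 374]) cube([1158, 227, 187]);
translate([0, 681, 561]) cube([1158, 227, 187]);
translate([0, 908, 748]) cube([1158, 227, 187]);
translate([0, 1135, 935]) cube([1158, 227, 187]);
translate([0, 1362, 1122]) cube([1158, 227, 187]);
translate([0, 1589, 1309]) cube([1158, 227, 187]);
translate([0, 1816, 1496]) cube([1158, 227, 187]);


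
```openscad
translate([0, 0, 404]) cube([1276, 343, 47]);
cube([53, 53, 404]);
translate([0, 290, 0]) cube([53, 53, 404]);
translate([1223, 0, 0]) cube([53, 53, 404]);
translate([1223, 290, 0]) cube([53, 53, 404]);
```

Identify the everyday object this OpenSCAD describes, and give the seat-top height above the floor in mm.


A bench. The seat-top height is 451 mm.

A long slab on four corner posts — a bench. The slab sits at z = 404 with thickness 47, so the top is 404 + 47 = 451 mm.


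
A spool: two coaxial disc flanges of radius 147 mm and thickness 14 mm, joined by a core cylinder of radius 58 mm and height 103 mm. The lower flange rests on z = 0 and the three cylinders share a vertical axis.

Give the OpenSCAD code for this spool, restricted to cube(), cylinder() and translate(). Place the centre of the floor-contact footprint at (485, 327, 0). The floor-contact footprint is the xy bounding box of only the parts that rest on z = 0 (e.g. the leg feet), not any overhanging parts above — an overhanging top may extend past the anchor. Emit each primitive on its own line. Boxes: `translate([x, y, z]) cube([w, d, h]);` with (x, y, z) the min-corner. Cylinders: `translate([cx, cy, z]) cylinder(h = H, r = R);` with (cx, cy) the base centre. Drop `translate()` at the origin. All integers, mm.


translate([485, 327, 0]) cylinder(h = 14, r = 147);
translate([485, 327, 14]) cylinder(h = 103, r = 58);
translate([485, 327, 117]) cylinder(h = 14, r = 147);


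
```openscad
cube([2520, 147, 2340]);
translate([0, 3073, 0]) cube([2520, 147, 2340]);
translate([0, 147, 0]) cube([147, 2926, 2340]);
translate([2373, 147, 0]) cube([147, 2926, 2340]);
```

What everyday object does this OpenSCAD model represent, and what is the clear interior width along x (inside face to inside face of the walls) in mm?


A house (or room) frame. The interior width is 2226 mm.

Four 2340 mm walls enclosing a rectangle with no floor or roof — a room or house frame. Outside width is 2520 mm and wall thickness is 147 mm, so the interior width is 2520 − 2 × 147 = 2226 mm.


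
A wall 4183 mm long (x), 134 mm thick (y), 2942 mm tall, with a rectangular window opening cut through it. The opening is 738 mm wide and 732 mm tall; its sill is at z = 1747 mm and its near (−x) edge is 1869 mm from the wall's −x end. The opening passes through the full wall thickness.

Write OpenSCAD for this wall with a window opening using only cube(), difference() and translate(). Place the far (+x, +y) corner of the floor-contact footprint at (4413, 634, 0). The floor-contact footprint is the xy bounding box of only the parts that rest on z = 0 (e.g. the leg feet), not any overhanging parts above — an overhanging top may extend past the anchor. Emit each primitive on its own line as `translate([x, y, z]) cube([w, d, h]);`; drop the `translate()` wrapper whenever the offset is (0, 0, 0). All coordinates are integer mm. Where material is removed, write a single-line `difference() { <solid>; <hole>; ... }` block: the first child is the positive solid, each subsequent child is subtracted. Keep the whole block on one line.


difference() { translate([230, 500, 0]) cube([4183, 134, 2942]); translate([2099, 500, 1747]) cube([738, 134, 732]); }


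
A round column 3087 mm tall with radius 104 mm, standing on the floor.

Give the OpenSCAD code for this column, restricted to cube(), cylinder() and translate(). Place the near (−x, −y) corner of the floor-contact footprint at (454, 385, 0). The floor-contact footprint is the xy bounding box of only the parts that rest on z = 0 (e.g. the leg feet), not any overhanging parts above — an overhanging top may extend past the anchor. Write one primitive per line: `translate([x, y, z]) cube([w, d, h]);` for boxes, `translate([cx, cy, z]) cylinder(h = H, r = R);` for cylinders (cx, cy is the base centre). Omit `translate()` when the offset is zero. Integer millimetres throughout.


translate([558, 489, 0]) cylinder(h = 3087, r = 104);


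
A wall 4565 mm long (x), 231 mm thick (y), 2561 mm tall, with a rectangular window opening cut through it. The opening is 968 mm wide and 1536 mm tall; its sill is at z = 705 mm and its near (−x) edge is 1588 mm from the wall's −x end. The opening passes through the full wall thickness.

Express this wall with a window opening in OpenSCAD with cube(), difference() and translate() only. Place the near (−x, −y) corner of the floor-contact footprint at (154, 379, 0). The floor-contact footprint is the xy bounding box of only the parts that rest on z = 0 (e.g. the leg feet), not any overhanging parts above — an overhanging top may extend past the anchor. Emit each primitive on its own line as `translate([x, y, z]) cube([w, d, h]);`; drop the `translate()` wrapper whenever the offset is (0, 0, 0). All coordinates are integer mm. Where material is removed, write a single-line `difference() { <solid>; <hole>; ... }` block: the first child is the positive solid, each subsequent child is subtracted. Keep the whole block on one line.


difference() { translate([154, 379, 0]) cube([4565, 231, 2561]); translate([1742, 379, 705]) cube([968, 231, 1536]); }


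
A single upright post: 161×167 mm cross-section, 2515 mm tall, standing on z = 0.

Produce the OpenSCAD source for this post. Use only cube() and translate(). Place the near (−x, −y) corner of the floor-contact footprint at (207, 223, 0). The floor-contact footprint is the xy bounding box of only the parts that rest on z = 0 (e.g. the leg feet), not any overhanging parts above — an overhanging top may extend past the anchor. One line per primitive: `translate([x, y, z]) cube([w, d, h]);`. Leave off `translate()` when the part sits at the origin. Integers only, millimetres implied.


translate([207, 223, 0]) cube([161, 167, 2515]);


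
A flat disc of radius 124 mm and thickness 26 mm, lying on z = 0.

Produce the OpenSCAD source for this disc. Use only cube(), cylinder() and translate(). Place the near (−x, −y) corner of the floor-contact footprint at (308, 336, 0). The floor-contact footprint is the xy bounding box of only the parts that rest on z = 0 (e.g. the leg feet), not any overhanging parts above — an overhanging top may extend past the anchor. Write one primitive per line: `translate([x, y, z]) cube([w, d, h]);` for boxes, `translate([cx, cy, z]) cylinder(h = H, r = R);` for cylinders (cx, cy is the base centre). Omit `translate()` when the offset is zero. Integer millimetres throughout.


translate([432, 460, 0]) cylinder(h = 26, r = 124);


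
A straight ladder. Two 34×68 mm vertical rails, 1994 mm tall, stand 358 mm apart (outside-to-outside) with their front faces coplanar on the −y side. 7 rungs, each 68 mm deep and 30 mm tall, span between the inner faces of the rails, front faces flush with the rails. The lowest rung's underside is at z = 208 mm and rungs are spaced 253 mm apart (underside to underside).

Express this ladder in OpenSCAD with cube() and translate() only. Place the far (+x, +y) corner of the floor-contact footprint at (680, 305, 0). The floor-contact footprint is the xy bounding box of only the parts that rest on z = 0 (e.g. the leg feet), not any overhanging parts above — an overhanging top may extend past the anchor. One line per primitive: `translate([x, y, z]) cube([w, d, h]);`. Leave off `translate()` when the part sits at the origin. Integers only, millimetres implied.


translate([322, 237, 0]) cube([34, 68, 1994]);
translate([646, 237, 0]) cube([34, 68, 1994]);
translate([356, 237, 208]) cube([290, 68, 30]);
translate([356, 237, 461]) cube([290, 68, 30]);
translate([356, 237, 714]) cube([290, 68, 30]);
translate([356, 237, 967]) cube([290, 68, 30]);
translate([356, 237, 1220]) cube([290, 68, 30]);
translate([356, 237, 1473]) cube([290, 68, 30]);
translate([356, 237, 1726]) cube([290, 68, 30]);


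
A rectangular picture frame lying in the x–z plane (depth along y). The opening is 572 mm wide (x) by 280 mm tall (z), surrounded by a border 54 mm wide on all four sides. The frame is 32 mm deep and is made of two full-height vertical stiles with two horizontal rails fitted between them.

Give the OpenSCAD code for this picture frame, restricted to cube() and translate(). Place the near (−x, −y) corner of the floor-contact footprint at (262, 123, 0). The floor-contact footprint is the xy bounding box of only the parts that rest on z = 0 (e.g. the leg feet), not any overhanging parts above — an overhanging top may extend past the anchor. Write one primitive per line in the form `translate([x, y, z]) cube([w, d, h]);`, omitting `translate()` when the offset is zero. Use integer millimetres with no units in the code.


translate([262, 123, 0]) cube([54, 32, 388]);
translate([888, 123, 0]) cube([54, 32, 388]);
translate([316, 123, 0]) cube([572, 32, 54]);
translate([316, 123, 334]) cube([572, 32, 54]);


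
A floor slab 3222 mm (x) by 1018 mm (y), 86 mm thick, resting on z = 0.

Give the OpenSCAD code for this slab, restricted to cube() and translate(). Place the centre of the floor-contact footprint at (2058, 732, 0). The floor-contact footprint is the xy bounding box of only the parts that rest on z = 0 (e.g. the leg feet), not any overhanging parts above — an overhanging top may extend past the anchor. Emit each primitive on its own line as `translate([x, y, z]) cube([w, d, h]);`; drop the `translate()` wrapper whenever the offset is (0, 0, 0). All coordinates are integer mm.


translate([447, 223, 0]) cube([3222, 1018, 86]);


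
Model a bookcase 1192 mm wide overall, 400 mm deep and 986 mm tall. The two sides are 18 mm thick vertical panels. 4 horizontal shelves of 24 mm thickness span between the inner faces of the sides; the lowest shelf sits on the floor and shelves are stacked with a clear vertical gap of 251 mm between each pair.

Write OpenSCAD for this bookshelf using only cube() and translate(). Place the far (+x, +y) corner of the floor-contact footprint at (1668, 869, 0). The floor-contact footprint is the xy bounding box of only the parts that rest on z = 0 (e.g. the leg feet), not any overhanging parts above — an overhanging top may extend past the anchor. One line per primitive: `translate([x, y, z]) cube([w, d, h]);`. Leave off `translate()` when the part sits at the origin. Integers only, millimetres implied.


translate([476, 469, 0]) cube([18, 400, 986]);
translate([1650, 469, 0]) cube([18, 400, 986]);
translate([494, 469, 0]) cube([1156, 400, 24]);
translate([494, 469, 275]) cube([1156, 400, 24]);
translate([494, 469, 550]) cube([1156, 400, 24]);
translate([494, 469, 825]) cube([1156, 400, 24]);


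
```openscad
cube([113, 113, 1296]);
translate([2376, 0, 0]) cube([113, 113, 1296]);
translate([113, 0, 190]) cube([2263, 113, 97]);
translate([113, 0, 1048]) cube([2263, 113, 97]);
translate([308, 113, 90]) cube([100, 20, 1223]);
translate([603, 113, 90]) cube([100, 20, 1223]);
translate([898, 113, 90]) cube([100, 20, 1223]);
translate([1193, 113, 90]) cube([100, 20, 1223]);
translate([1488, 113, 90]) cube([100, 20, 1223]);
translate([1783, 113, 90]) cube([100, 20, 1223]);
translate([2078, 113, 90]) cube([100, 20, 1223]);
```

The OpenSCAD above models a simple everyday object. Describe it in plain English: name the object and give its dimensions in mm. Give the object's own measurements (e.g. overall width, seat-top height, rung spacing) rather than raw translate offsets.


A fence section. Two 113×113 mm posts, 1296 mm tall, stand on the floor with a clear span of 2263 mm between their inner faces. Two horizontal rails of 113×97 mm section span the gap between the posts with their undersides at z = 190 mm and z = 1048 mm, flush with the posts' −y face. 7 pickets, each 100 mm wide, 20 mm thick and 1223 mm tall, are fixed to the +y face of the rails with their bottoms at z = 90 mm, spaced across the span with a 195 mm gap after the −x post and between neighbouring pickets, with 198 mm left before the +x post.


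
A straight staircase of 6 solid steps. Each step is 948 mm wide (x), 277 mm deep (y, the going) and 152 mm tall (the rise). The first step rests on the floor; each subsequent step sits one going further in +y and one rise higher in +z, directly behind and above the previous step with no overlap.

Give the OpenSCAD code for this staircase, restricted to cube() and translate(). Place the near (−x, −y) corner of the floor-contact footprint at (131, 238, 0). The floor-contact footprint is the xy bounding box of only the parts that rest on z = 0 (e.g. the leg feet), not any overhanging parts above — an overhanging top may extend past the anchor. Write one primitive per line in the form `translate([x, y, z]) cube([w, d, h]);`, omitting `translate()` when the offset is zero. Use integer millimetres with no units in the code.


translate([131, 238, 0]) cube([948, 277, 152]);
translate([131, 515, 152]) cube([948, 277, 152]);
translate([131, 792, 304]) cube([948, 277, 152]);
translate([131, 1069, 456]) cube([948, 277, 152]);
translate([131, 1346, 608]) cube([948, 277, 152]);
translate([131, 1623, 760]) cube([948, 277, 152]);


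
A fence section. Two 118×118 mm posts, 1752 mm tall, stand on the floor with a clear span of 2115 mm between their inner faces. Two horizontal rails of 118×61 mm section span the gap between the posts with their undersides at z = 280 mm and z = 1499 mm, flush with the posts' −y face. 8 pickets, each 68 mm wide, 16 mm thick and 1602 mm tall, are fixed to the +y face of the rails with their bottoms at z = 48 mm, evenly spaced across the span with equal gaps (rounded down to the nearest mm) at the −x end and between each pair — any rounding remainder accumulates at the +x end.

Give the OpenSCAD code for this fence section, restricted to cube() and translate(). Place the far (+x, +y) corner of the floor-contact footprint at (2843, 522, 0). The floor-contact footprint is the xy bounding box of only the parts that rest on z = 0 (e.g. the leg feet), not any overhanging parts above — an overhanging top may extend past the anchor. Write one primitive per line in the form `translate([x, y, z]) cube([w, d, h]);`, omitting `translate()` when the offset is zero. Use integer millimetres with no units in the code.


translate([492, 404, 0]) cube([118, 118, 1752]);
translate([2725, 404, 0]) cube([118, 118, 1752]);
translate([610, 404, 280]) cube([2115, 118, 61]);
translate([610, 404, 1499]) cube([2115, 118, 61]);
translate([784, 522, 48]) cube([68, 16, 1602]);
translate([1026, 522, 48]) cube([68, 16, 1602]);
translate([1268, 522, 48]) cube([68, 16, 1602]);
translate([1510, 522, 48]) cube([68, 16, 1602]);
translate([1752, 522, 48]) cube([68, 16, 1602]);
translate([1994, 522, 48]) cube([68, 16, 1602]);
translate([2236, 522, 48]) cube([68, 16, 1602]);
translate([2478, 522, 48]) cube([68, 16, 1602]);


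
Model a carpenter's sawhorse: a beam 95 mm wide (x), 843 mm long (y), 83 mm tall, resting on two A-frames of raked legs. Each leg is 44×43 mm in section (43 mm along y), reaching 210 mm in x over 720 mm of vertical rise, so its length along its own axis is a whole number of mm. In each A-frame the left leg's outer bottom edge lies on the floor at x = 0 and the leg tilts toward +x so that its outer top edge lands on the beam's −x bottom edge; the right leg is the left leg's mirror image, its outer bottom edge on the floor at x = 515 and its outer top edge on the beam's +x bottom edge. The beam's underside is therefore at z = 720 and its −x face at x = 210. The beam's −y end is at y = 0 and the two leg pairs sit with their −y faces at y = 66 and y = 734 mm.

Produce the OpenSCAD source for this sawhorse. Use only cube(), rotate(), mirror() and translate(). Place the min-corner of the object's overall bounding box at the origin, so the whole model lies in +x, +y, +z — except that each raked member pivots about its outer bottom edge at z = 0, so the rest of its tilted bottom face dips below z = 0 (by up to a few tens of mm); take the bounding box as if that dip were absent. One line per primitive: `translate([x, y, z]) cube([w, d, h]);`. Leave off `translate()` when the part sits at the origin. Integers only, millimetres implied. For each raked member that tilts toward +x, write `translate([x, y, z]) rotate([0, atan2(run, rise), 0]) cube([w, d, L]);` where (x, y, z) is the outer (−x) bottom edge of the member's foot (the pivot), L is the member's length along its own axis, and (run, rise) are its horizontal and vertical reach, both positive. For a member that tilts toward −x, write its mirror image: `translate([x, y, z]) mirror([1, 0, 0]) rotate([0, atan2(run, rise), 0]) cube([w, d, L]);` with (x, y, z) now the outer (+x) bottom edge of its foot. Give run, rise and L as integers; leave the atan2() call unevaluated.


translate([210, 0, 720]) cube([95, 843, 83]);
translate([0, 66, 0]) rotate([0, atan2(210, 720), 0]) cube([44, 43, 750]);
translate([515, 66, 0]) mirror([1, 0, 0]) rotate([0, atan2(210, 720), 0]) cube([44, 43, 750]);
translate([0, 734, 0]) rotate([0, atan2(210, 720), 0]) cube([44, 43, 750]);
translate([515, 734, 0]) mirror([1, 0, 0]) rotate([0, atan2(210, 720), 0]) cube([44, 43, 750]);


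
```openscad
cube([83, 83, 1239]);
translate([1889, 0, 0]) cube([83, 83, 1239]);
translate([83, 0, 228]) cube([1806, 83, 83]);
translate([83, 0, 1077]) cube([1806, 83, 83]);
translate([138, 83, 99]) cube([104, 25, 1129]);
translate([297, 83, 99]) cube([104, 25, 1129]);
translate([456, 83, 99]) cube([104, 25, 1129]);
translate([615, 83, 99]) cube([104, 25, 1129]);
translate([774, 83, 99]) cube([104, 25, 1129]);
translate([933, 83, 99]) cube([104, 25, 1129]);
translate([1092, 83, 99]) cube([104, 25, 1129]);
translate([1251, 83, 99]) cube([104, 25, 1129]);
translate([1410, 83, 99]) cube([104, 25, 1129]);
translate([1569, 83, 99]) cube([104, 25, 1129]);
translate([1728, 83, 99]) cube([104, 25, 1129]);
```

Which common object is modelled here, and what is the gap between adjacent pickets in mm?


A fence section. The picket gap is 55 mm.

Two posts, two rails, 11 pickets — a fence section. Span 1806 mm holds 11 pickets of 104 mm with 12 equal gaps: ⌊(1806 − 11·104) / 12⌋ = 55 mm.


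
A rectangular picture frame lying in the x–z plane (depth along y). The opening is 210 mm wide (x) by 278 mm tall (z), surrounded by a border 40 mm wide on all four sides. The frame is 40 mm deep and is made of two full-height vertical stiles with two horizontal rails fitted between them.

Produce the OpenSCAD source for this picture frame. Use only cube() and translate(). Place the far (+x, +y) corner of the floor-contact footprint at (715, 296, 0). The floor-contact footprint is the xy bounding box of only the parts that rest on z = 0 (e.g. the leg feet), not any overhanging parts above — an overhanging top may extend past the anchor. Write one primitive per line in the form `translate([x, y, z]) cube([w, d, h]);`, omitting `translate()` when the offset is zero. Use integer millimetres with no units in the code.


translate([425, 256, 0]) cube([40, 40, 358]);
translate([675, 256, 0]) cube([40, 40, 358]);
translate([465, 256, 0]) cube([210, 40, 40]);
translate([465, 256, 318]) cube([210, 40, 40]);


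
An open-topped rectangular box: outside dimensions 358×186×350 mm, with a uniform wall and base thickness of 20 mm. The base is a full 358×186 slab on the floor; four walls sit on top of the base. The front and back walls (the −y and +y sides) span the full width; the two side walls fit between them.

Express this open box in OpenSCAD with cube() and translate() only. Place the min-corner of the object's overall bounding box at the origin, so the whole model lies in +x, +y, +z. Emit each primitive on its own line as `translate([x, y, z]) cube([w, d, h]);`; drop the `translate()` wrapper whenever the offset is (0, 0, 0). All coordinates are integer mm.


cube([358, 186, 20]);
translate([0, 0, 20]) cube([358, 20, 330]);
translate([0, 166, 20]) cube([358, 20, 330]);
translate([0, 20, 20]) cube([20, 146, 330]);
translate([338, 20, 20]) cube([20, 146, 330]);


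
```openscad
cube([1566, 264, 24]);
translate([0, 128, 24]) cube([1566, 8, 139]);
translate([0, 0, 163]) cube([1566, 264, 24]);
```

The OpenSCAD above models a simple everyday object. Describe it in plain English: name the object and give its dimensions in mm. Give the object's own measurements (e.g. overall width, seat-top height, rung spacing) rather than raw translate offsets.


An I-beam lying along x, 1566 mm long. Overall section height 187 mm. Two flanges 264 mm wide (y) and 24 mm thick, one on the floor and one at the top; a web 8 mm thick runs between them, centred on the flange width.


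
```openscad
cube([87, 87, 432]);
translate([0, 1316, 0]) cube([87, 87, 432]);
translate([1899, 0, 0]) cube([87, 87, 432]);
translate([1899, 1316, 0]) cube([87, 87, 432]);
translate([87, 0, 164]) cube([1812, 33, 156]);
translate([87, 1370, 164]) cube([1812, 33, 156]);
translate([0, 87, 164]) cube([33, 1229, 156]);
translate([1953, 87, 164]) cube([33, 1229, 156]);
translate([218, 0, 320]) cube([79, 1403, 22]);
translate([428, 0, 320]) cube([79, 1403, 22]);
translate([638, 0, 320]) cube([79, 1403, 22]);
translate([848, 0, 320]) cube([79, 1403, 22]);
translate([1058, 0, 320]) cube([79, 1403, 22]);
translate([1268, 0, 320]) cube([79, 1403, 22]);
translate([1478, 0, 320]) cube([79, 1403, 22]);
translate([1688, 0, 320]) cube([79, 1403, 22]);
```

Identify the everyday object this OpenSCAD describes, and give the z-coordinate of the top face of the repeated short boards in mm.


A bed frame. The slat-top height is 342 mm.

Four posts, four rails, and a row of slats — a bed frame. Slats sit on the rails at z = 164 + 156 = 320; with slat thickness 22, the top is 342 mm.


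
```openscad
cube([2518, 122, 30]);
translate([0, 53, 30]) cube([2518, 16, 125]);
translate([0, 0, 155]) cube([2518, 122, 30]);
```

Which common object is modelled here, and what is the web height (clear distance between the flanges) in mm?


An I-beam. The web height is 125 mm.

Two wide flanges with a thin centred web — an I-beam. Overall 185 mm minus two 30 mm flanges gives a web of 185 − 2·30 = 125 mm.


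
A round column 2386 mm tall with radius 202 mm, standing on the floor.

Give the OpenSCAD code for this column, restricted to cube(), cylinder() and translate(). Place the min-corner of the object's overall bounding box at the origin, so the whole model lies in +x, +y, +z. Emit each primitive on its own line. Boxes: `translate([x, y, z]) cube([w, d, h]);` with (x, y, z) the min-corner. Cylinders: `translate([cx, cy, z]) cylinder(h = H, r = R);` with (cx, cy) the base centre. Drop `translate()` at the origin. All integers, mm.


translate([202, 202, 0]) cylinder(h = 2386, r = 202);


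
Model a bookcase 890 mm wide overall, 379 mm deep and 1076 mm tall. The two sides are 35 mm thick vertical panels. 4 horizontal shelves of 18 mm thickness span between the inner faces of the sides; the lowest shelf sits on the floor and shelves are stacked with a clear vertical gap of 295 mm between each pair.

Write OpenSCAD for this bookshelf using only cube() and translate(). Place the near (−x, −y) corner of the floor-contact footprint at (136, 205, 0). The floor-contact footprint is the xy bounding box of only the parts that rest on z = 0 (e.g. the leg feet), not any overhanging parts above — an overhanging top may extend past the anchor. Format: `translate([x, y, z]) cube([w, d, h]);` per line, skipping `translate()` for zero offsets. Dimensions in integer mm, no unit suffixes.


translate([136, 205, 0]) cube([35, 379, 1076]);
translate([991, 205, 0]) cube([35, 379, 1076]);
translate([171, 205, 0]) cube([820, 379, 18]);
translate([171, 205, 313]) cube([820, 379, 18]);
translate([171, 205, 626]) cube([820, 379, 18]);
translate([171, 205, 939]) cube([820, 379, 18]);


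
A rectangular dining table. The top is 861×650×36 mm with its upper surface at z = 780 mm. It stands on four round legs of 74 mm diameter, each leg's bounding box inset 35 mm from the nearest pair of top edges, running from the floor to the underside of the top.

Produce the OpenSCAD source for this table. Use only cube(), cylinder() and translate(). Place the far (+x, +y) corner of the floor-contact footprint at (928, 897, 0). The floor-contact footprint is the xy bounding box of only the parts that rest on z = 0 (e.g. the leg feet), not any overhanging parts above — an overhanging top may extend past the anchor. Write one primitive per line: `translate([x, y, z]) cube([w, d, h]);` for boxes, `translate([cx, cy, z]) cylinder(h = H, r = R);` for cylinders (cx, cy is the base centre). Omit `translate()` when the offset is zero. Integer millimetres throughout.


translate([102, 282, 744]) cube([861, 650, 36]);
translate([174, 354, 0]) cylinder(h = 744, r = 37);
translate([891, 354, 0]) cylinder(h = 744, r = 37);
translate([174, 860, 0]) cylinder(h = 744, r = 37);
translate([891, 860, 0]) cylinder(h = 744, r = 37);


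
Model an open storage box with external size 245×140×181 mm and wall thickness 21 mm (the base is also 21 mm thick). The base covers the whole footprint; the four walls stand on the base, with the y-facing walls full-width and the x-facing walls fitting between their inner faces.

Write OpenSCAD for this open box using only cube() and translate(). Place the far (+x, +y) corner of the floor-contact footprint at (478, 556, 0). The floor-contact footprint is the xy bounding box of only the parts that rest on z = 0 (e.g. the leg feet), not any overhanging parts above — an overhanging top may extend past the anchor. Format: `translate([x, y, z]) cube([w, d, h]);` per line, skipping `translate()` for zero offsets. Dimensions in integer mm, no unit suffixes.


translate([233, 416, 0]) cube([245, 140, 21]);
translate([233, 416, 21]) cube([245, 21, 160]);
translate([233, 535, 21]) cube([245, 21, 160]);
translate([233, 437, 21]) cube([21, 98, 160]);
translate([457, 437, 21]) cube([21, 98, 160]);


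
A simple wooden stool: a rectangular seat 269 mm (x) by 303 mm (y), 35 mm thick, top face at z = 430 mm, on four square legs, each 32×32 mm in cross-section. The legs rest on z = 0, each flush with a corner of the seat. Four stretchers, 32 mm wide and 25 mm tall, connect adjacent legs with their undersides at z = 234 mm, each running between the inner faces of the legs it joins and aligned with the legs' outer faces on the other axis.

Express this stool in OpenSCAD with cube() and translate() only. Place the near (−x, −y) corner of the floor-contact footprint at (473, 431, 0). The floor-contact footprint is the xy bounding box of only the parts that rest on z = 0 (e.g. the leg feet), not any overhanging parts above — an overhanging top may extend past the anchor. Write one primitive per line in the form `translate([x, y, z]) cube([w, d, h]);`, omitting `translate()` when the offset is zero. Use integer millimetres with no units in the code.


// leg_h = 430 - 35 = 395
// stretcher span = 269 - 2*32 = 205
translate([473, 431, 395]) cube([269, 303, 35]);
translate([473, 431, 0]) cube([32, 32, 395]);
translate([710, 431, 0]) cube([32, 32, 395]);
translate([473, 702, 0]) cube([32, 32, 395]);
translate([710, 702, 0]) cube([32, 32, 395]);
translate([505, 431, 234]) cube([205, 32, 25]);
translate([505, 702, 234]) cube([205, 32, 25]);
translate([473, 463, 234]) cube([32, 239, 25]);
translate([710, 463, 234]) cube([32, 239, 25]);


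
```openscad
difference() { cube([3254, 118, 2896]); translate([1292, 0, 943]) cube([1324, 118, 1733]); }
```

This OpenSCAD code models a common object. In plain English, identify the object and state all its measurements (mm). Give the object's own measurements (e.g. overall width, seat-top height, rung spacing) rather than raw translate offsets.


A wall 3254 mm long (x), 118 mm thick (y), 2896 mm tall, with a rectangular window opening cut through it. The opening is 1324 mm wide and 1733 mm tall; its sill is at z = 943 mm and its near (−x) edge is 1292 mm from the wall's −x end. The opening passes through the full wall thickness.


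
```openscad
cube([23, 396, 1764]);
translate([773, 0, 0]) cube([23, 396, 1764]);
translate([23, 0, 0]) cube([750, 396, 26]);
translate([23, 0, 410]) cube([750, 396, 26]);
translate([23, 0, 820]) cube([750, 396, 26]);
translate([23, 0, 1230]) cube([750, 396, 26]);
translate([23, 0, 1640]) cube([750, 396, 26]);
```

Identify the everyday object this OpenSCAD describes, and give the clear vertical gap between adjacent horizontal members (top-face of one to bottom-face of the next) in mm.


A bookshelf. The clear shelf gap is 384 mm.

Two tall side panels with 5 horizontal boards between them — a bookshelf. The first two shelf undersides are at z = 0 and z = 410; with shelf thickness 26, the clear gap is 410 − 0 − 26 = 384 mm.


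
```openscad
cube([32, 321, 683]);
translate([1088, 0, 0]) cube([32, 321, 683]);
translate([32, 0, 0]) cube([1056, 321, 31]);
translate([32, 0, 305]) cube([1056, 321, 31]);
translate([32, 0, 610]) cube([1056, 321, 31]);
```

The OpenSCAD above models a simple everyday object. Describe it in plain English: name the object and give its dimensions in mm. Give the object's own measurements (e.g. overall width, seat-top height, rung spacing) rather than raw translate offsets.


An open bookshelf. Two side panels, each 32 mm thick, 321 mm deep and 683 mm tall, stand 1120 mm apart (outside-to-outside). Between them sit 3 shelves, each 31 mm thick and 321 mm deep, spanning the full gap between the sides. The bottom shelf rests on the floor (its underside at z = 0) and the clear gap between one shelf's top and the next shelf's underside is 274 mm.


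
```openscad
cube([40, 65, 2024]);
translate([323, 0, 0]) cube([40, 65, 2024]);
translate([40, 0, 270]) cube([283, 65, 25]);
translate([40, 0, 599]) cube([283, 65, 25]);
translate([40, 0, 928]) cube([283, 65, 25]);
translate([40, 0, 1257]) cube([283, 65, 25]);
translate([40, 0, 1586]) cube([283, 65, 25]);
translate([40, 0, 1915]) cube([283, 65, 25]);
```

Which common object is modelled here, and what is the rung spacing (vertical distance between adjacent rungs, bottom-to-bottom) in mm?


A ladder. The rung spacing is 329 mm.

Two tall 40×65 posts with 6 short bars between them — a ladder. Adjacent rungs sit at z = 270 and z = 599, so the spacing is 599 − 270 = 329 mm.


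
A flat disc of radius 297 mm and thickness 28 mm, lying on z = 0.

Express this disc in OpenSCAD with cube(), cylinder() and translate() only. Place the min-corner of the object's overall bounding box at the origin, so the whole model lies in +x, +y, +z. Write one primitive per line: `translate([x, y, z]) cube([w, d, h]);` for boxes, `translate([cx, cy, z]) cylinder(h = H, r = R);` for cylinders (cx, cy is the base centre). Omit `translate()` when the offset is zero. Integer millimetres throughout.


translate([297, 297, 0]) cylinder(h = 28, r = 297);


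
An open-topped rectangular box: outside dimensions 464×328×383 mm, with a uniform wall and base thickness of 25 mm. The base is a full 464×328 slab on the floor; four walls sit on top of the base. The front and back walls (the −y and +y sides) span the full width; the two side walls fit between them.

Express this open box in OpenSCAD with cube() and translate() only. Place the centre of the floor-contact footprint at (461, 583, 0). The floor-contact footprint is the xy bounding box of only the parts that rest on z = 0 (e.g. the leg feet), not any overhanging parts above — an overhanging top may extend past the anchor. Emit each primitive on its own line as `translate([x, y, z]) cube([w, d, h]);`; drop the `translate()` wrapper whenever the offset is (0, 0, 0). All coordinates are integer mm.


translate([229, 419, 0]) cube([464, 328, 25]);
translate([229, 419, 25]) cube([464, 25, 358]);
translate([229, 722, 25]) cube([464, 25, 358]);
translate([229, 444, 25]) cube([25, 278, 358]);
translate([668, 444, 25]) cube([25, 278, 358]);
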